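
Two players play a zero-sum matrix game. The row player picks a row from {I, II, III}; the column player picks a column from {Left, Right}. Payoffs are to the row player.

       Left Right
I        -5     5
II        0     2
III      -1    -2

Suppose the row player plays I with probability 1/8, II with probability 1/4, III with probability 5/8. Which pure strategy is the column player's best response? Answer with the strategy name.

Left

If the column player plays Left, the row player's expected payoff is (1/8)·(-5) + (1/4)·0 + (5/8)·(-1) = -5/4.
If the column player plays Right, the row player's expected payoff is (1/8)·5 + (1/4)·2 + (5/8)·(-2) = -1/8.
The column player minimizes the row player's payoff; the smallest is -5/4, so the best response is Left.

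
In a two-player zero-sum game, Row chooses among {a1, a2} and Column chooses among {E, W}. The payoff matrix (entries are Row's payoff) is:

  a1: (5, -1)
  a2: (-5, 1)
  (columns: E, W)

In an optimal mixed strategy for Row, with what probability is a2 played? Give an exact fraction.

Row minima: a1 → -1, a2 → -5; maximin = -1.
Column maxima: E → 5, W → 1; minimax = 1.
-1 ≠ 1, so there is no saddle point; optimal play is mixed.
Let Row play a1 with probability p. Expected payoff against E: 5p + (-5)(1−p) = 10p − 5; against W: (-1)p + 1(1−p) = −2p + 1.
Setting these equal: 10p − 5 = −2p + 1 ⇒ 12p = 6 ⇒ p = 1/2, and the value is (10)·(1/2) − 5 = 0.
For Column: with q = P(E), equating a1's and a2's payoffs gives 6q − 1 = −6q + 1 ⇒ q = 1/6.

1/2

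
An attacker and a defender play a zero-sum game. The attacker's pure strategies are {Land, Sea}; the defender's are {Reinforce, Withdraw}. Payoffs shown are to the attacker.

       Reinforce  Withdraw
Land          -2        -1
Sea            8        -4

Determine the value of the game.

-16/13

Row minima: Land → -2, Sea → -4; maximin = -2.
Column maxima: Reinforce → 8, Withdraw → -1; minimax = -1.
-2 ≠ -1, so there is no saddle point; optimal play is mixed.
Let the attacker play Land with probability p. Expected payoff against Reinforce: (-2)p + 8(1−p) = −10p + 8; against Withdraw: (-1)p + (-4)(1−p) = 3p − 4.
Setting these equal: −10p + 8 = 3p − 4 ⇒ −13p = -12 ⇒ p = 12/13, and the value is (-10)·(12/13) + 8 = -16/13.
For the defender: with q = P(Reinforce), equating Land's and Sea's payoffs gives −q − 1 = 12q − 4 ⇒ q = 3/13.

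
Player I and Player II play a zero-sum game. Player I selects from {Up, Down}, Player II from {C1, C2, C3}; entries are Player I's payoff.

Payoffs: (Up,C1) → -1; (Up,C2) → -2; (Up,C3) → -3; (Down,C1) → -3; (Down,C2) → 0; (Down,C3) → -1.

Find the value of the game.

-2

Row minima: Up → -3, Down → -3; maximin = -3.
Column maxima: C1 → -1, C2 → 0, C3 → -1; minimax = -1.
-3 ≠ -1, so there is no saddle point; optimal play is mixed.
C2 is strictly dominated by C3 (it gives Player I strictly more in every row), so Player II never plays it.
On the remaining 2×2 (Up, Down vs C1, C3):
Let Player I play Up with probability p. Expected payoff against C1: (-1)p + (-3)(1−p) = 2p − 3; against C3: (-3)p + (-1)(1−p) = −2p − 1.
Setting these equal: 2p − 3 = −2p − 1 ⇒ 4p = 2 ⇒ p = 1/2, and the value is (2)·(1/2) − 3 = -2.
For Player II: with q = P(C1), equating Up's and Down's payoffs gives 2q − 3 = −2q − 1 ⇒ q = 1/2.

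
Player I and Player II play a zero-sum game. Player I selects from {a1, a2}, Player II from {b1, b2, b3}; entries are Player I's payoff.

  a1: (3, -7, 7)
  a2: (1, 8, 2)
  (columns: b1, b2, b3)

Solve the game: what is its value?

31/17

Row minima: a1 → -7, a2 → 1; maximin = 1.
Column maxima: b1 → 3, b2 → 8, b3 → 7; minimax = 3.
1 ≠ 3, so there is no saddle point; optimal play is mixed.
b3 is strictly dominated by b1 (it gives Player I strictly more in every row), so Player II never plays it.
On the remaining 2×2 (a1, a2 vs b1, b2):
Let Player I play a1 with probability p. Expected payoff against b1: 3p + 1(1−p) = 2p + 1; against b2: (-7)p + 8(1−p) = −15p + 8.
Setting these equal: 2p + 1 = −15p + 8 ⇒ 17p = 7 ⇒ p = 7/17, and the value is (2)·(7/17) + 1 = 31/17.
For Player II: with q = P(b1), equating a1's and a2's payoffs gives 10q − 7 = −7q + 8 ⇒ q = 15/17.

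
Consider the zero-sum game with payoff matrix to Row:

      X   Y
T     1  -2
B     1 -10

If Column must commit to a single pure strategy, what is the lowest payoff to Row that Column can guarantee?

-2

Column maxima: X → 1, Y → -2.
The smallest of these is -2.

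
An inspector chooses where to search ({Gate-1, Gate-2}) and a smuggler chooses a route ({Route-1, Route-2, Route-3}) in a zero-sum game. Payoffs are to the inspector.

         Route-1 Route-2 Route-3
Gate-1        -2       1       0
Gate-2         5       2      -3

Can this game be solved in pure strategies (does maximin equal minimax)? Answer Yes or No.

Row minima: Gate-1 → -2, Gate-2 → -3; maximin = -2.
Column maxima: Route-1 → 5, Route-2 → 2, Route-3 → 0; minimax = 0.
-2 ≠ 0, so no pure-strategy equilibrium exists.

No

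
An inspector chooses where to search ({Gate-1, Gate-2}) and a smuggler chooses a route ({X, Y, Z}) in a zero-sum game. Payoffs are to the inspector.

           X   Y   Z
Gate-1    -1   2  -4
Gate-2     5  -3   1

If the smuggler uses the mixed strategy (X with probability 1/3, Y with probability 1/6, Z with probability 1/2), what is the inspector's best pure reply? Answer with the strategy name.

Gate-2

Expected payoff of Gate-1: (1/3)·(-1) + (1/6)·2 + (1/2)·(-4) = -2.
Expected payoff of Gate-2: (1/3)·5 + (1/6)·(-3) + (1/2)·1 = 5/3.
The largest is 5/3, so the inspector's best response is Gate-2.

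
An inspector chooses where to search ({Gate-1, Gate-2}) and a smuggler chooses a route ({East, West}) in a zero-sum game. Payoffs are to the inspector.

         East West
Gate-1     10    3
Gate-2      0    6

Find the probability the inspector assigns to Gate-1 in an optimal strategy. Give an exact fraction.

Row minima: Gate-1 → 3, Gate-2 → 0; maximin = 3.
Column maxima: East → 10, West → 6; minimax = 6.
3 ≠ 6, so there is no saddle point; optimal play is mixed.
Let the inspector play Gate-1 with probability p. Expected payoff against East: 10p + 0(1−p) = 10p; against West: 3p + 6(1−p) = −3p + 6.
Setting these equal: 10p = −3p + 6 ⇒ 13p = 6 ⇒ p = 6/13, and the value is (10)·(6/13) = 60/13.
For the smuggler: with q = P(East), equating Gate-1's and Gate-2's payoffs gives 7q + 3 = −6q + 6 ⇒ q = 3/13.

6/13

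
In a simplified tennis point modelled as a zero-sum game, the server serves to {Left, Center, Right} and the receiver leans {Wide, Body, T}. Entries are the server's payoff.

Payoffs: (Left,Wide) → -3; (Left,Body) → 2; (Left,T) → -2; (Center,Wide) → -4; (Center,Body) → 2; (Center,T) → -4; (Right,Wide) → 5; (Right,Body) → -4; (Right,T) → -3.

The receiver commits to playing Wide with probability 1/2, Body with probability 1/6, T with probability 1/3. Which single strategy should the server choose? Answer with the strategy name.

Right

Expected payoff of Left: (1/2)·(-3) + (1/6)·2 + (1/3)·(-2) = -11/6.
Expected payoff of Center: (1/2)·(-4) + (1/6)·2 + (1/3)·(-4) = -3.
Expected payoff of Right: (1/2)·5 + (1/6)·(-4) + (1/3)·(-3) = 5/6.
The largest is 5/6, so the server's best response is Right.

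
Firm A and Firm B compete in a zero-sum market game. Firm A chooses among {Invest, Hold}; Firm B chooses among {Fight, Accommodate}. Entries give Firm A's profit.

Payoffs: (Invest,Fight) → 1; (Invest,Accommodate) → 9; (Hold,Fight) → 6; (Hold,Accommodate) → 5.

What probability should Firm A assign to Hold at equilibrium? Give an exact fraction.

Row minima: Invest → 1, Hold → 5; maximin = 5.
Column maxima: Fight → 6, Accommodate → 9; minimax = 6.
5 ≠ 6, so there is no saddle point; optimal play is mixed.
Let Firm A play Invest with probability p. Expected payoff against Fight: 1p + 6(1−p) = −5p + 6; against Accommodate: 9p + 5(1−p) = 4p + 5.
Setting these equal: −5p + 6 = 4p + 5 ⇒ −9p = -1 ⇒ p = 1/9, and the value is (-5)·(1/9) + 6 = 49/9.
For Firm B: with q = P(Fight), equating Invest's and Hold's payoffs gives −8q + 9 = q + 5 ⇒ q = 4/9.

8/9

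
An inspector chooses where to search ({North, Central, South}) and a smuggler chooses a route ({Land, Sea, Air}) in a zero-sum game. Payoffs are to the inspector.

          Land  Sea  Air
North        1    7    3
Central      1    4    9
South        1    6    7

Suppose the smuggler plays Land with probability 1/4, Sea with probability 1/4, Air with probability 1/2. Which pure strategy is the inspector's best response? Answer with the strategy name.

Central

Expected payoff of North: (1/4)·1 + (1/4)·7 + (1/2)·3 = 7/2.
Expected payoff of Central: (1/4)·1 + (1/4)·4 + (1/2)·9 = 23/4.
Expected payoff of South: (1/4)·1 + (1/4)·6 + (1/2)·7 = 21/4.
The largest is 23/4, so the inspector's best response is Central.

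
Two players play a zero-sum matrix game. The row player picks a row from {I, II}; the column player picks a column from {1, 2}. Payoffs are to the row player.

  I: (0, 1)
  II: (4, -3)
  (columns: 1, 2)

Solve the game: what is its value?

1/2

Row minima: I → 0, II → -3; maximin = 0.
Column maxima: 1 → 4, 2 → 1; minimax = 1.
0 ≠ 1, so there is no saddle point; optimal play is mixed.
Let the row player play I with probability p. Expected payoff against 1: 0p + 4(1−p) = −4p + 4; against 2: 1p + (-3)(1−p) = 4p − 3.
Setting these equal: −4p + 4 = 4p − 3 ⇒ −8p = -7 ⇒ p = 7/8, and the value is (-4)·(7/8) + 4 = 1/2.
For the column player: with q = P(1), equating I's and II's payoffs gives −q + 1 = 7q − 3 ⇒ q = 1/2.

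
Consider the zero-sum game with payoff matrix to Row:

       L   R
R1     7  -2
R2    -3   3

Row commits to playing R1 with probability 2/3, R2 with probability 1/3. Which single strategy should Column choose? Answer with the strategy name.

R

If Column plays L, Row's expected payoff is (2/3)·7 + (1/3)·(-3) = 11/3.
If Column plays R, Row's expected payoff is (2/3)·(-2) + (1/3)·3 = -1/3.
Column minimizes Row's payoff; the smallest is -1/3, so the best response is R.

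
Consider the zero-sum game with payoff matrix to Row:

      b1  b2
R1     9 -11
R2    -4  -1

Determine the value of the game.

Row minima: R1 → -11, R2 → -4; maximin = -4.
Column maxima: b1 → 9, b2 → -1; minimax = -1.
-4 ≠ -1, so there is no saddle point; optimal play is mixed.
Let Row play R1 with probability p. Expected payoff against b1: 9p + (-4)(1−p) = 13p − 4; against b2: (-11)p + (-1)(1−p) = −10p − 1.
Setting these equal: 13p − 4 = −10p − 1 ⇒ 23p = 3 ⇒ p = 3/23, and the value is (13)·(3/23) − 4 = -53/23.
For Column: with q = P(b1), equating R1's and R2's payoffs gives 20q − 11 = −3q − 1 ⇒ q = 10/23.

-53/23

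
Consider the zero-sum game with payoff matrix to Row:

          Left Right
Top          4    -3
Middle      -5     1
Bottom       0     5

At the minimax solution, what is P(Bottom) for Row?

Row minima: Top → -3, Middle → -5, Bottom → 0; maximin = 0.
Column maxima: Left → 4, Right → 5; minimax = 4.
0 ≠ 4, so there is no saddle point; optimal play is mixed.
Middle is strictly dominated by Bottom, so Row never plays it.
On the remaining 2×2 (Top, Bottom vs Left, Right):
Let Row play Top with probability p. Expected payoff against Left: 4p + 0(1−p) = 4p; against Right: (-3)p + 5(1−p) = −8p + 5.
Setting these equal: 4p = −8p + 5 ⇒ 12p = 5 ⇒ p = 5/12, and the value is (4)·(5/12) = 5/3.
For Column: with q = P(Left), equating Top's and Bottom's payoffs gives 7q − 3 = −5q + 5 ⇒ q = 2/3.

7/12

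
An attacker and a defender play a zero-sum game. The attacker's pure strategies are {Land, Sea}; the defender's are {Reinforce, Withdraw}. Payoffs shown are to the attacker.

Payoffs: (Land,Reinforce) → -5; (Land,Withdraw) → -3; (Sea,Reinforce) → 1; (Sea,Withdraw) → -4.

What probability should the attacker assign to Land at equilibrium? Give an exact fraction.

Row minima: Land → -5, Sea → -4; maximin = -4.
Column maxima: Reinforce → 1, Withdraw → -3; minimax = -3.
-4 ≠ -3, so there is no saddle point; optimal play is mixed.
Let the attacker play Land with probability p. Expected payoff against Reinforce: (-5)p + 1(1−p) = −6p + 1; against Withdraw: (-3)p + (-4)(1−p) = p − 4.
Setting these equal: −6p + 1 = p − 4 ⇒ −7p = -5 ⇒ p = 5/7, and the value is (-6)·(5/7) + 1 = -23/7.
For the defender: with q = P(Reinforce), equating Land's and Sea's payoffs gives −2q − 3 = 5q − 4 ⇒ q = 1/7.

5/7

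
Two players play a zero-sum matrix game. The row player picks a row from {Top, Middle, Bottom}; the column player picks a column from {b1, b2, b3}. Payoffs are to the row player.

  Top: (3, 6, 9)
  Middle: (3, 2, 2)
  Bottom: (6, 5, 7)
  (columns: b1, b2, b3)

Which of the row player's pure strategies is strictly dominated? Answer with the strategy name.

Middle

Bottom gives a strictly higher payoff than Middle against every column: 6 > 3, 5 > 2, 7 > 2.
So Middle is strictly dominated and the row player never plays it.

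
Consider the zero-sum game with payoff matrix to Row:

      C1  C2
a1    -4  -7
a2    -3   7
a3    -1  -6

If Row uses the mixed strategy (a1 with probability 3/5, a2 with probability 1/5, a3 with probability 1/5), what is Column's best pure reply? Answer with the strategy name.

C2

If Column plays C1, Row's expected payoff is (3/5)·(-4) + (1/5)·(-3) + (1/5)·(-1) = -16/5.
If Column plays C2, Row's expected payoff is (3/5)·(-7) + (1/5)·7 + (1/5)·(-6) = -4.
Column minimizes Row's payoff; the smallest is -4, so the best response is C2.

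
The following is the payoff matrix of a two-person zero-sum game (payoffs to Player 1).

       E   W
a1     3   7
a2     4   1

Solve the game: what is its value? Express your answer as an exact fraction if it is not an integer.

25/7

Row minima: a1 → 3, a2 → 1; maximin = 3.
Column maxima: E → 4, W → 7; minimax = 4.
3 ≠ 4, so there is no saddle point; optimal play is mixed.
Let Player 1 play a1 with probability p. Expected payoff against E: 3p + 4(1−p) = −p + 4; against W: 7p + 1(1−p) = 6p + 1.
Setting these equal: −p + 4 = 6p + 1 ⇒ −7p = -3 ⇒ p = 3/7, and the value is (-1)·(3/7) + 4 = 25/7.
For Player 2: with q = P(E), equating a1's and a2's payoffs gives −4q + 7 = 3q + 1 ⇒ q = 6/7.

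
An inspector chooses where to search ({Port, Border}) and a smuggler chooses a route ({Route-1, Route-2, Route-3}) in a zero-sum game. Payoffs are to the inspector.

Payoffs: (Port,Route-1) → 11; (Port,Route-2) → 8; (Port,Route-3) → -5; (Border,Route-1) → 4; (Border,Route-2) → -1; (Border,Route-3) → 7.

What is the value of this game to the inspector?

Row minima: Port → -5, Border → -1; maximin = -1.
Column maxima: Route-1 → 11, Route-2 → 8, Route-3 → 7; minimax = 7.
-1 ≠ 7, so there is no saddle point; optimal play is mixed.
Route-1 is strictly dominated by Route-2 (it gives the inspector strictly more in every row), so the smuggler never plays it.
On the remaining 2×2 (Port, Border vs Route-2, Route-3):
Let the inspector play Port with probability p. Expected payoff against Route-2: 8p + (-1)(1−p) = 9p − 1; against Route-3: (-5)p + 7(1−p) = −12p + 7.
Setting these equal: 9p − 1 = −12p + 7 ⇒ 21p = 8 ⇒ p = 8/21, and the value is (9)·(8/21) − 1 = 17/7.
For the smuggler: with q = P(Route-2), equating Port's and Border's payoffs gives 13q − 5 = −8q + 7 ⇒ q = 4/7.

17/7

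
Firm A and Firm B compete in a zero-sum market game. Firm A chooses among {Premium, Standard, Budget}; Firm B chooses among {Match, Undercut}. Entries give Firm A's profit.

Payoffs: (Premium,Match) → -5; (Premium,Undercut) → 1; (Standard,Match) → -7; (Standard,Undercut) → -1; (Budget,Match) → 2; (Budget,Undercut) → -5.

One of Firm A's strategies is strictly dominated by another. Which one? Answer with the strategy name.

Premium gives a strictly higher payoff than Standard against every column: -5 > -7, 1 > -1.
So Standard is strictly dominated and Firm A never plays it.

Standard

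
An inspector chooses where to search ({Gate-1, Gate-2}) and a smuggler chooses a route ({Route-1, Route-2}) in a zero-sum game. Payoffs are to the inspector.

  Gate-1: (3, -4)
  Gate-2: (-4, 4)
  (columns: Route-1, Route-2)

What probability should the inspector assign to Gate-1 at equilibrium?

Row minima: Gate-1 → -4, Gate-2 → -4; maximin = -4.
Column maxima: Route-1 → 3, Route-2 → 4; minimax = 3.
-4 ≠ 3, so there is no saddle point; optimal play is mixed.
Let the inspector play Gate-1 with probability p. Expected payoff against Route-1: 3p + (-4)(1−p) = 7p − 4; against Route-2: (-4)p + 4(1−p) = −8p + 4.
Setting these equal: 7p − 4 = −8p + 4 ⇒ 15p = 8 ⇒ p = 8/15, and the value is (7)·(8/15) − 4 = -4/15.
For the smuggler: with q = P(Route-1), equating Gate-1's and Gate-2's payoffs gives 7q − 4 = −8q + 4 ⇒ q = 8/15.

8/15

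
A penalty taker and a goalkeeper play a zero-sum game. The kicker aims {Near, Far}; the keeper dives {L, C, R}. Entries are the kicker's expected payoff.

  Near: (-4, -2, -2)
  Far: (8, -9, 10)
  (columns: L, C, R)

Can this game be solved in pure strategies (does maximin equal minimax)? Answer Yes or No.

No

Row minima: Near → -4, Far → -9; maximin = -4.
Column maxima: L → 8, C → -2, R → 10; minimax = -2.
-4 ≠ -2, so no pure-strategy equilibrium exists.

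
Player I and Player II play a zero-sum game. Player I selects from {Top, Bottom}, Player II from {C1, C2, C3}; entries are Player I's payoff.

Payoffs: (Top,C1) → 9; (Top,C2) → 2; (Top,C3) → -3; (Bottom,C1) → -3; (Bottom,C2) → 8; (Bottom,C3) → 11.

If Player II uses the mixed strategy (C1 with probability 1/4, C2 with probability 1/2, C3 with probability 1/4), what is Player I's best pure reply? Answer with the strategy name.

Expected payoff of Top: (1/4)·9 + (1/2)·2 + (1/4)·(-3) = 5/2.
Expected payoff of Bottom: (1/4)·(-3) + (1/2)·8 + (1/4)·11 = 6.
The largest is 6, so Player I's best response is Bottom.

Bottom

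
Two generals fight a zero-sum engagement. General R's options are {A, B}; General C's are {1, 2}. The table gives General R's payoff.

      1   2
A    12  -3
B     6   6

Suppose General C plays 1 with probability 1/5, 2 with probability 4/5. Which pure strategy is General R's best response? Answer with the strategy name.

B

Expected payoff of A: (1/5)·12 + (4/5)·(-3) = 0.
Expected payoff of B: (1/5)·6 + (4/5)·6 = 6.
The largest is 6, so General R's best response is B.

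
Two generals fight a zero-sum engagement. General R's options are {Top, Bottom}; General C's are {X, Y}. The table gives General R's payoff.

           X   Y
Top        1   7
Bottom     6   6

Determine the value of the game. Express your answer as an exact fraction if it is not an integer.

Row minima: Top → 1, Bottom → 6; maximin = 6.
Column maxima: X → 6, Y → 7; minimax = 6.
Since maximin = minimax = 6, there is a saddle point and the value is 6.

6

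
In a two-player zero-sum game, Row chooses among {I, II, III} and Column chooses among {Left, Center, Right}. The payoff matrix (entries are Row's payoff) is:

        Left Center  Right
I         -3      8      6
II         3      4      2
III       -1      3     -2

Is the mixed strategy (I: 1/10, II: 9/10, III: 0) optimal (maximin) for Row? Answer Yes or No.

Yes

Against Left this mix gives (1/10)·(-3) + (9/10)·3 = 12/5.
Against Center this mix gives (1/10)·8 + (9/10)·4 = 22/5.
Against Right this mix gives (1/10)·6 + (9/10)·2 = 12/5.
All of Column's active replies (Left, Right) yield 12/5, and no column does worse for Row. The mix makes Column indifferent and guarantees 12/5, so it is optimal.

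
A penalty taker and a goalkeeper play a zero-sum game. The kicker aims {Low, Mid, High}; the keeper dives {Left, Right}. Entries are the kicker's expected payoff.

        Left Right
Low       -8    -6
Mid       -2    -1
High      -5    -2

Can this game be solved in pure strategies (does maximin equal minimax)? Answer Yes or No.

Row minima: Low → -8, Mid → -2, High → -5; maximin = -2.
Column maxima: Left → -2, Right → -1; minimax = -2.
maximin = minimax = -2, so a saddle point exists.

Yes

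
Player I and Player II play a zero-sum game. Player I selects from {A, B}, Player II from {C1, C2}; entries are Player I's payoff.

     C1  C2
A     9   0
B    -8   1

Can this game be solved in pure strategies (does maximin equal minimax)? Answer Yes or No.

No

Row minima: A → 0, B → -8; maximin = 0.
Column maxima: C1 → 9, C2 → 1; minimax = 1.
0 ≠ 1, so no pure-strategy equilibrium exists.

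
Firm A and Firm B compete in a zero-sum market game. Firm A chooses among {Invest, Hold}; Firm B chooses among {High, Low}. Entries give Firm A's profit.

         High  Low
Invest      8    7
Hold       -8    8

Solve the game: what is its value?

Row minima: Invest → 7, Hold → -8; maximin = 7.
Column maxima: High → 8, Low → 8; minimax = 8.
7 ≠ 8, so there is no saddle point; optimal play is mixed.
Let Firm A play Invest with probability p. Expected payoff against High: 8p + (-8)(1−p) = 16p − 8; against Low: 7p + 8(1−p) = −p + 8.
Setting these equal: 16p − 8 = −p + 8 ⇒ 17p = 16 ⇒ p = 16/17, and the value is (16)·(16/17) − 8 = 120/17.
For Firm B: with q = P(High), equating Invest's and Hold's payoffs gives q + 7 = −16q + 8 ⇒ q = 1/17.

120/17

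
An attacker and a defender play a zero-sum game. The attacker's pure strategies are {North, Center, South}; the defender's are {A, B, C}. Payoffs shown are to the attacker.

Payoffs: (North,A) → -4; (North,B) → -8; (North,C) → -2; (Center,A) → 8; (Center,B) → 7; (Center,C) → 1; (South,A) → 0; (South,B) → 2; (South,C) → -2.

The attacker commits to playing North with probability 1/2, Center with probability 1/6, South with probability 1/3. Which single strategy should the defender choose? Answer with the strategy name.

If the defender plays A, the attacker's expected payoff is (1/2)·(-4) + (1/6)·8 + (1/3)·0 = -2/3.
If the defender plays B, the attacker's expected payoff is (1/2)·(-8) + (1/6)·7 + (1/3)·2 = -13/6.
If the defender plays C, the attacker's expected payoff is (1/2)·(-2) + (1/6)·1 + (1/3)·(-2) = -3/2.
The defender minimizes the attacker's payoff; the smallest is -13/6, so the best response is B.

B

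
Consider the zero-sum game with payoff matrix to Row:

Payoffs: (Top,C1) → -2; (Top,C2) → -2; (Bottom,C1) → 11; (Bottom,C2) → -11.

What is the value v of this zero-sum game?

-2

Row minima: Top → -2, Bottom → -11; maximin = -2.
Column maxima: C1 → 11, C2 → -2; minimax = -2.
Since maximin = minimax = -2, there is a saddle point and the value is -2.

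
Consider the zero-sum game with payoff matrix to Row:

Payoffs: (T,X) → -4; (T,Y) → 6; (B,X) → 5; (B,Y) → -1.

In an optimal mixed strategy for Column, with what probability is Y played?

Row minima: T → -4, B → -1; maximin = -1.
Column maxima: X → 5, Y → 6; minimax = 5.
-1 ≠ 5, so there is no saddle point; optimal play is mixed.
Let Row play T with probability p. Expected payoff against X: (-4)p + 5(1−p) = −9p + 5; against Y: 6p + (-1)(1−p) = 7p − 1.
Setting these equal: −9p + 5 = 7p − 1 ⇒ −16p = -6 ⇒ p = 3/8, and the value is (-9)·(3/8) + 5 = 13/8.
For Column: with q = P(X), equating T's and B's payoffs gives −10q + 6 = 6q − 1 ⇒ q = 7/16.

9/16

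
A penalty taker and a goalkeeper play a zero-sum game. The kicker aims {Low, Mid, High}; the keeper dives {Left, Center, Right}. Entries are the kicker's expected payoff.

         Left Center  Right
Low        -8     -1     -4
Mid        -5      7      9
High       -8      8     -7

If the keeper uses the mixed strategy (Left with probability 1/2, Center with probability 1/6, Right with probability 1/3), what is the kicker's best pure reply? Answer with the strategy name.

Mid

Expected payoff of Low: (1/2)·(-8) + (1/6)·(-1) + (1/3)·(-4) = -11/2.
Expected payoff of Mid: (1/2)·(-5) + (1/6)·7 + (1/3)·9 = 5/3.
Expected payoff of High: (1/2)·(-8) + (1/6)·8 + (1/3)·(-7) = -5.
The largest is 5/3, so the kicker's best response is Mid.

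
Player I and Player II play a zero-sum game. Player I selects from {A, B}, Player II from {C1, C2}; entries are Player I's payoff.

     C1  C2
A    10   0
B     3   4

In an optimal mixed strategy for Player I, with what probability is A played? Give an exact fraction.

Row minima: A → 0, B → 3; maximin = 3.
Column maxima: C1 → 10, C2 → 4; minimax = 4.
3 ≠ 4, so there is no saddle point; optimal play is mixed.
Let Player I play A with probability p. Expected payoff against C1: 10p + 3(1−p) = 7p + 3; against C2: 0p + 4(1−p) = −4p + 4.
Setting these equal: 7p + 3 = −4p + 4 ⇒ 11p = 1 ⇒ p = 1/11, and the value is (7)·(1/11) + 3 = 40/11.
For Player II: with q = P(C1), equating A's and B's payoffs gives 10q = −q + 4 ⇒ q = 4/11.

1/11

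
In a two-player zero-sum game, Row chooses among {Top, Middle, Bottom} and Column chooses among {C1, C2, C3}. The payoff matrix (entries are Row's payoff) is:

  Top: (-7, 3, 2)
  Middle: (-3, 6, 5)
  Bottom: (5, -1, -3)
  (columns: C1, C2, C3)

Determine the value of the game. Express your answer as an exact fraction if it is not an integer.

1

Row minima: Top → -7, Middle → -3, Bottom → -3; maximin = -3.
Column maxima: C1 → 5, C2 → 6, C3 → 5; minimax = 5.
-3 ≠ 5, so there is no saddle point; optimal play is mixed.
Top is strictly dominated by Middle, so Row never plays it.
C2 is strictly dominated by C3 (it gives Row strictly more in every row), so Column never plays it.
On the remaining 2×2 (Middle, Bottom vs C1, C3):
Let Row play Middle with probability p. Expected payoff against C1: (-3)p + 5(1−p) = −8p + 5; against C3: 5p + (-3)(1−p) = 8p − 3.
Setting these equal: −8p + 5 = 8p − 3 ⇒ −16p = -8 ⇒ p = 1/2, and the value is (-8)·(1/2) + 5 = 1.
For Column: with q = P(C1), equating Middle's and Bottom's payoffs gives −8q + 5 = 8q − 3 ⇒ q = 1/2.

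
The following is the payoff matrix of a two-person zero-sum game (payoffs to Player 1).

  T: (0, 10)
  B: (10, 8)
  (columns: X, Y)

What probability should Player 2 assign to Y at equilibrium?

Row minima: T → 0, B → 8; maximin = 8.
Column maxima: X → 10, Y → 10; minimax = 10.
8 ≠ 10, so there is no saddle point; optimal play is mixed.
Let Player 1 play T with probability p. Expected payoff against X: 0p + 10(1−p) = −10p + 10; against Y: 10p + 8(1−p) = 2p + 8.
Setting these equal: −10p + 10 = 2p + 8 ⇒ −12p = -2 ⇒ p = 1/6, and the value is (-10)·(1/6) + 10 = 25/3.
For Player 2: with q = P(X), equating T's and B's payoffs gives −10q + 10 = 2q + 8 ⇒ q = 1/6.

5/6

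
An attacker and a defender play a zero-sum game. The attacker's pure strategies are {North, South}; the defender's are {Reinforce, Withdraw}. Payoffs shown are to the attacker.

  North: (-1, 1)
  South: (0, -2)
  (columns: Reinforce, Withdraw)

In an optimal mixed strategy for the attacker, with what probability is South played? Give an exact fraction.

Row minima: North → -1, South → -2; maximin = -1.
Column maxima: Reinforce → 0, Withdraw → 1; minimax = 0.
-1 ≠ 0, so there is no saddle point; optimal play is mixed.
Let the attacker play North with probability p. Expected payoff against Reinforce: (-1)p + 0(1−p) = −p; against Withdraw: 1p + (-2)(1−p) = 3p − 2.
Setting these equal: −p = 3p − 2 ⇒ −4p = -2 ⇒ p = 1/2, and the value is (-1)·(1/2) = -1/2.
For the defender: with q = P(Reinforce), equating North's and South's payoffs gives −2q + 1 = 2q − 2 ⇒ q = 3/4.

1/2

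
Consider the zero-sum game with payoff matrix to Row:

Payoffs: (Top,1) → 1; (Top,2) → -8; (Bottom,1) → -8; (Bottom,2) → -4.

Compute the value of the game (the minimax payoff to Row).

Row minima: Top → -8, Bottom → -8; maximin = -8.
Column maxima: 1 → 1, 2 → -4; minimax = -4.
-8 ≠ -4, so there is no saddle point; optimal play is mixed.
Let Row play Top with probability p. Expected payoff against 1: 1p + (-8)(1−p) = 9p − 8; against 2: (-8)p + (-4)(1−p) = −4p − 4.
Setting these equal: 9p − 8 = −4p − 4 ⇒ 13p = 4 ⇒ p = 4/13, and the value is (9)·(4/13) − 8 = -68/13.
For Column: with q = P(1), equating Top's and Bottom's payoffs gives 9q − 8 = −4q − 4 ⇒ q = 4/13.

-68/13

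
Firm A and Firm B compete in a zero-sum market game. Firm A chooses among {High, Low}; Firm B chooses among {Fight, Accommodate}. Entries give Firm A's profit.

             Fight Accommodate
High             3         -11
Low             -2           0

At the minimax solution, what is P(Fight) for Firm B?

11/16

Row minima: High → -11, Low → -2; maximin = -2.
Column maxima: Fight → 3, Accommodate → 0; minimax = 0.
-2 ≠ 0, so there is no saddle point; optimal play is mixed.
Let Firm A play High with probability p. Expected payoff against Fight: 3p + (-2)(1−p) = 5p − 2; against Accommodate: (-11)p + 0(1−p) = −11p.
Setting these equal: 5p − 2 = −11p ⇒ 16p = 2 ⇒ p = 1/8, and the value is (5)·(1/8) − 2 = -11/8.
For Firm B: with q = P(Fight), equating High's and Low's payoffs gives 14q − 11 = −2q ⇒ q = 11/16.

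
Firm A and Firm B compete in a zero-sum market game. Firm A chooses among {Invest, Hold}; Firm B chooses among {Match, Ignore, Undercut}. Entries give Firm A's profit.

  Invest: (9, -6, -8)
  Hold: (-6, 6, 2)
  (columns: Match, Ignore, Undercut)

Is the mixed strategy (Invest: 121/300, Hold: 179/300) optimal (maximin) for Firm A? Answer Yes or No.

No

Against Match this mix gives (121/300)·9 + (179/300)·(-6) = 1/20.
Against Ignore this mix gives (121/300)·(-6) + (179/300)·6 = 29/25.
Against Undercut this mix gives (121/300)·(-8) + (179/300)·2 = -61/30.
Firm B will play Undercut, holding Firm A to -61/30. Shifting weight toward the row that does better against Undercut would raise this floor (the equalizing mix achieves -6/5 against both Undercut and Match), so the proposed strategy is not optimal.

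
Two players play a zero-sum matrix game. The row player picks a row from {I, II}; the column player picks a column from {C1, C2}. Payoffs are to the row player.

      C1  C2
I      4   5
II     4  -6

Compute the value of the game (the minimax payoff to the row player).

4

Row minima: I → 4, II → -6; maximin = 4.
Column maxima: C1 → 4, C2 → 5; minimax = 4.
Since maximin = minimax = 4, there is a saddle point and the value is 4.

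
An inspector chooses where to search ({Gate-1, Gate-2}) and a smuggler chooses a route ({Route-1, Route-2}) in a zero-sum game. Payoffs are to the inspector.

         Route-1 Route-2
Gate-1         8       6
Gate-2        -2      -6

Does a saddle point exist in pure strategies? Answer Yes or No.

Yes

Row minima: Gate-1 → 6, Gate-2 → -6; maximin = 6.
Column maxima: Route-1 → 8, Route-2 → 6; minimax = 6.
maximin = minimax = 6, so a saddle point exists.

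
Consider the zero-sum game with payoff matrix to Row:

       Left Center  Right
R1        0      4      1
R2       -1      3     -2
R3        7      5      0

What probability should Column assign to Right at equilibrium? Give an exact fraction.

Row minima: R1 → 0, R2 → -2, R3 → 0; maximin = 0.
Column maxima: Left → 7, Center → 5, Right → 1; minimax = 1.
0 ≠ 1, so there is no saddle point; optimal play is mixed.
R2 is strictly dominated by R1, so Row never plays it.
Center is strictly dominated by Right (it gives Row strictly more in every row), so Column never plays it.
On the remaining 2×2 (R1, R3 vs Left, Right):
Let Row play R1 with probability p. Expected payoff against Left: 0p + 7(1−p) = −7p + 7; against Right: 1p + 0(1−p) = p.
Setting these equal: −7p + 7 = p ⇒ −8p = -7 ⇒ p = 7/8, and the value is (-7)·(7/8) + 7 = 7/8.
For Column: with q = P(Left), equating R1's and R3's payoffs gives −q + 1 = 7q ⇒ q = 1/8.

7/8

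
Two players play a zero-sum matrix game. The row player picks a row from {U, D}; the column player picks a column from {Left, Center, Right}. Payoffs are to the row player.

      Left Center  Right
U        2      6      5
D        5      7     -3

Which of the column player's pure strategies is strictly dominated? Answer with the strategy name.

Left holds the row player's payoff strictly below Center in every row: 2 < 6, 5 < 7.
So Center is strictly dominated for the column player.

Center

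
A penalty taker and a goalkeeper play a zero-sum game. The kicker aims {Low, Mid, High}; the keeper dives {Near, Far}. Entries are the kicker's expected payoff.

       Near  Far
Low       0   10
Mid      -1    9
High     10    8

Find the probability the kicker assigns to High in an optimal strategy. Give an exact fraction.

5/6

Row minima: Low → 0, Mid → -1, High → 8; maximin = 8.
Column maxima: Near → 10, Far → 10; minimax = 10.
8 ≠ 10, so there is no saddle point; optimal play is mixed.
Mid is strictly dominated by Low, so the kicker never plays it.
On the remaining 2×2 (Low, High vs Near, Far):
Let the kicker play Low with probability p. Expected payoff against Near: 0p + 10(1−p) = −10p + 10; against Far: 10p + 8(1−p) = 2p + 8.
Setting these equal: −10p + 10 = 2p + 8 ⇒ −12p = -2 ⇒ p = 1/6, and the value is (-10)·(1/6) + 10 = 25/3.
For the keeper: with q = P(Near), equating Low's and High's payoffs gives −10q + 10 = 2q + 8 ⇒ q = 1/6.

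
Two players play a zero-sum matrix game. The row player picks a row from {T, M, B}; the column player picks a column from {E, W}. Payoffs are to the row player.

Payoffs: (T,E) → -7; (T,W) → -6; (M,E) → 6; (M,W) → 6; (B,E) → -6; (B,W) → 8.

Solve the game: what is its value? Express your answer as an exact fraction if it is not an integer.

6

Row minima: T → -7, M → 6, B → -6; maximin = 6.
Column maxima: E → 6, W → 8; minimax = 6.
Since maximin = minimax = 6, there is a saddle point and the value is 6.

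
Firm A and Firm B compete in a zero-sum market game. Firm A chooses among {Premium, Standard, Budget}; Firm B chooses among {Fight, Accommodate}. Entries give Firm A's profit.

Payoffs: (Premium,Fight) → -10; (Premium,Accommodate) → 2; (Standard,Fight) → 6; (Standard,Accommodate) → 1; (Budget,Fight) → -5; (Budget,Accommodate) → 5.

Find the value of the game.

Row minima: Premium → -10, Standard → 1, Budget → -5; maximin = 1.
Column maxima: Fight → 6, Accommodate → 5; minimax = 5.
1 ≠ 5, so there is no saddle point; optimal play is mixed.
Premium is strictly dominated by Budget, so Firm A never plays it.
On the remaining 2×2 (Standard, Budget vs Fight, Accommodate):
Let Firm A play Standard with probability p. Expected payoff against Fight: 6p + (-5)(1−p) = 11p − 5; against Accommodate: 1p + 5(1−p) = −4p + 5.
Setting these equal: 11p − 5 = −4p + 5 ⇒ 15p = 10 ⇒ p = 2/3, and the value is (11)·(2/3) − 5 = 7/3.
For Firm B: with q = P(Fight), equating Standard's and Budget's payoffs gives 5q + 1 = −10q + 5 ⇒ q = 4/15.

7/3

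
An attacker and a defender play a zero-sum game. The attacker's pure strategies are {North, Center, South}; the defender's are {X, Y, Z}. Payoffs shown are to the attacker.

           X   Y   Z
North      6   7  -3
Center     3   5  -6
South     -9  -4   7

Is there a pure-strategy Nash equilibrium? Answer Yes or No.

No

Row minima: North → -3, Center → -6, South → -9; maximin = -3.
Column maxima: X → 6, Y → 7, Z → 7; minimax = 6.
-3 ≠ 6, so no pure-strategy equilibrium exists.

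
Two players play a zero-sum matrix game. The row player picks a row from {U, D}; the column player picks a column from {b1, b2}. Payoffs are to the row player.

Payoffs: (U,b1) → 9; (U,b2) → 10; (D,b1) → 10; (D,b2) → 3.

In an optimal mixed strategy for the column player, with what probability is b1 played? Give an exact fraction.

7/8

Row minima: U → 9, D → 3; maximin = 9.
Column maxima: b1 → 10, b2 → 10; minimax = 10.
9 ≠ 10, so there is no saddle point; optimal play is mixed.
Let the row player play U with probability p. Expected payoff against b1: 9p + 10(1−p) = −p + 10; against b2: 10p + 3(1−p) = 7p + 3.
Setting these equal: −p + 10 = 7p + 3 ⇒ −8p = -7 ⇒ p = 7/8, and the value is (-1)·(7/8) + 10 = 73/8.
For the column player: with q = P(b1), equating U's and D's payoffs gives −q + 10 = 7q + 3 ⇒ q = 7/8.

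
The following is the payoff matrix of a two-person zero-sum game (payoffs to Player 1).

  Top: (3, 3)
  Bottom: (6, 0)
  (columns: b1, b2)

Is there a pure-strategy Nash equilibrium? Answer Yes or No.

Row minima: Top → 3, Bottom → 0; maximin = 3.
Column maxima: b1 → 6, b2 → 3; minimax = 3.
maximin = minimax = 3, so a saddle point exists.

Yes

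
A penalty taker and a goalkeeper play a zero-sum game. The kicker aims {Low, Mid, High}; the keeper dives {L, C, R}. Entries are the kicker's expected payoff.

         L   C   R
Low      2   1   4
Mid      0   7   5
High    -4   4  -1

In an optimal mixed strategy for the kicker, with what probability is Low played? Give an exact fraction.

Row minima: Low → 1, Mid → 0, High → -4; maximin = 1.
Column maxima: L → 2, C → 7, R → 5; minimax = 2.
1 ≠ 2, so there is no saddle point; optimal play is mixed.
High is strictly dominated by Mid, so the kicker never plays it.
R is strictly dominated by L (it gives the kicker strictly more in every row), so the keeper never plays it.
On the remaining 2×2 (Low, Mid vs L, C):
Let the kicker play Low with probability p. Expected payoff against L: 2p + 0(1−p) = 2p; against C: 1p + 7(1−p) = −6p + 7.
Setting these equal: 2p = −6p + 7 ⇒ 8p = 7 ⇒ p = 7/8, and the value is (2)·(7/8) = 7/4.
For the keeper: with q = P(L), equating Low's and Mid's payoffs gives q + 1 = −7q + 7 ⇒ q = 3/4.

7/8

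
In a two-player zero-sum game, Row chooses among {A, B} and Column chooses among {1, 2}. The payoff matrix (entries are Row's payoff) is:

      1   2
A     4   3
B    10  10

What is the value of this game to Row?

10

Row minima: A → 3, B → 10; maximin = 10.
Column maxima: 1 → 10, 2 → 10; minimax = 10.
Since maximin = minimax = 10, there is a saddle point and the value is 10.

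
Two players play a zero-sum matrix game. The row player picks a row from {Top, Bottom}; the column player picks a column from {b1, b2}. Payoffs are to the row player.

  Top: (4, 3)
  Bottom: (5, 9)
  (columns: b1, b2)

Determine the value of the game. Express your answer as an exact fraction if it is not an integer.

5

Row minima: Top → 3, Bottom → 5; maximin = 5.
Column maxima: b1 → 5, b2 → 9; minimax = 5.
Since maximin = minimax = 5, there is a saddle point and the value is 5.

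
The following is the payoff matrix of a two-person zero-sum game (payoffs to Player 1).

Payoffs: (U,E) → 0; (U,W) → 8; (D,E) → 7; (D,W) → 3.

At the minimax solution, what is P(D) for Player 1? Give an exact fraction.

2/3

Row minima: U → 0, D → 3; maximin = 3.
Column maxima: E → 7, W → 8; minimax = 7.
3 ≠ 7, so there is no saddle point; optimal play is mixed.
Let Player 1 play U with probability p. Expected payoff against E: 0p + 7(1−p) = −7p + 7; against W: 8p + 3(1−p) = 5p + 3.
Setting these equal: −7p + 7 = 5p + 3 ⇒ −12p = -4 ⇒ p = 1/3, and the value is (-7)·(1/3) + 7 = 14/3.
For Player 2: with q = P(E), equating U's and D's payoffs gives −8q + 8 = 4q + 3 ⇒ q = 5/12.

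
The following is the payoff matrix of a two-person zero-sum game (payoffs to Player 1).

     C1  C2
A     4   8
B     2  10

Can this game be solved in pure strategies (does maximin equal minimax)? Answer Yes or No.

Row minima: A → 4, B → 2; maximin = 4.
Column maxima: C1 → 4, C2 → 10; minimax = 4.
maximin = minimax = 4, so a saddle point exists.

Yes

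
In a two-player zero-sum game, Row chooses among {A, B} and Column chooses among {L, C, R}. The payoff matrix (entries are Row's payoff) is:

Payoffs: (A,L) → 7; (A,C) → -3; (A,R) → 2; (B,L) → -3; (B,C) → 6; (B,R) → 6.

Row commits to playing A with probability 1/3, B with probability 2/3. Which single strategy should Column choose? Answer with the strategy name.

L

If Column plays L, Row's expected payoff is (1/3)·7 + (2/3)·(-3) = 1/3.
If Column plays C, Row's expected payoff is (1/3)·(-3) + (2/3)·6 = 3.
If Column plays R, Row's expected payoff is (1/3)·2 + (2/3)·6 = 14/3.
Column minimizes Row's payoff; the smallest is 1/3, so the best response is L.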